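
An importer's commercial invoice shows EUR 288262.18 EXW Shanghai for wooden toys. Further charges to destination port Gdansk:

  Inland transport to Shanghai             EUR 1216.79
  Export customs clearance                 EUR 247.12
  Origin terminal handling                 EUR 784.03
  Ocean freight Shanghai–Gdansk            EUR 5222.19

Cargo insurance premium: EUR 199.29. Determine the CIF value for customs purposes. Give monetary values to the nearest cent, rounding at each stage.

CIF = EXW price + pre-shipment costs + freight + insurance
CIF = 288262.18 + 1216.79 + 247.12 + 784.03 + 5222.19 + 199.29 = 295931.60

CIF value: EUR 295931.60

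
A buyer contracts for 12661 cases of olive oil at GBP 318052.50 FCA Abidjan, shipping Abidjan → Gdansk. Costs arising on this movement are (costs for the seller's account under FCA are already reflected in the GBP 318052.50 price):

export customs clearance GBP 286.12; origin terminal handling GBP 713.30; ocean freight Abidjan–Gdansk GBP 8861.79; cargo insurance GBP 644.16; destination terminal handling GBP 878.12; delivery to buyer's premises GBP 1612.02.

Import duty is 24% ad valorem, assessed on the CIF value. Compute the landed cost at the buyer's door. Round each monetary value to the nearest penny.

Total landed cost: GBP 409547.11

FCA: the seller delivers export-cleared goods to the carrier; the buyer bears costs from that point.
Already in the invoice (seller's account under FCA): export clearance — exclude.
CIF value = FCA price + origin terminal + freight + insurance = 318052.50 + 713.30 + 8861.79 + 644.16 = 328271.75
Import duty = 328271.75 × 24% = 78785.22
Buyer bears: origin terminal 713.30 + freight 8861.79 + insurance 644.16 + destination terminal 878.12 + delivery 1612.02 + duty 78785.22 = 91494.61
Landed cost = invoice 318052.50 + 91494.61 = 409547.11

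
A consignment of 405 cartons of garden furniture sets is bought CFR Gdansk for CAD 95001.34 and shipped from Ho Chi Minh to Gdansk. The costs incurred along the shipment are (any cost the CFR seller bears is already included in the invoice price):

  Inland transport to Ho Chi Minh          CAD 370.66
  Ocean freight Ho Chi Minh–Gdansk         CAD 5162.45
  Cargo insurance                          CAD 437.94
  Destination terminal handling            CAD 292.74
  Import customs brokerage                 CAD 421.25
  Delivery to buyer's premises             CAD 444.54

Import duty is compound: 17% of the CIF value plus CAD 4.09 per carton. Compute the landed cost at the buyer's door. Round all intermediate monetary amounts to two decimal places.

Total landed cost: CAD 114478.94

CFR: the seller pays costs through ocean freight to the destination port, but not insurance.
Already in the invoice (seller's account under CFR): inland to port, freight — exclude.
CIF value = CFR price + insurance = 95001.34 + 437.94 = 95439.28
Ad valorem component: 95439.28 × 17% = 16224.68
Specific component: 405 × 4.09 = 1656.45
Import duty = 16224.68 + 1656.45 = 17881.13
Buyer bears: insurance 437.94 + destination terminal 292.74 + brokerage 421.25 + delivery 444.54 + duty 17881.13 = 19477.60
Landed cost = invoice 95001.34 + 19477.60 = 114478.94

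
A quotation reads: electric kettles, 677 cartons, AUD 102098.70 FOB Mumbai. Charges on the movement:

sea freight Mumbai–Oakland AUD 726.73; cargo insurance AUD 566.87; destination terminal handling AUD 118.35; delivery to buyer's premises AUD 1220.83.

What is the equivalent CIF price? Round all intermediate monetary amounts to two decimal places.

CIF price: AUD 103392.30

Not relevant to the conversion: delivery, destination terminal — on the buyer under both terms; not part of either seller's price.
From FOB to CIF, the seller additionally bears: freight, insurance.
CIF price = 102098.70 + 726.73 + 566.87 = 103392.30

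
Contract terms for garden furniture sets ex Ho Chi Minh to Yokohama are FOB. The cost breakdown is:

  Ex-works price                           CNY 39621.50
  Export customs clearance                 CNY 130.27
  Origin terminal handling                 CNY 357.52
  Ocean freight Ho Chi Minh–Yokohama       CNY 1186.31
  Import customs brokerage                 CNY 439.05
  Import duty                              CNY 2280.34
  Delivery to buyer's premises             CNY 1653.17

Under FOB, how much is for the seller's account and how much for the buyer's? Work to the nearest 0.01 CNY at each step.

Seller: CNY 40109.29; buyer: CNY 5558.87

FOB: the seller bears costs until goods are on board at the origin port; the buyer bears freight, insurance and all costs thereafter.
Seller's account: goods 39621.50 + export clearance 130.27 + origin terminal 357.52 = 40109.29
Buyer's account: freight 1186.31 + brokerage 439.05 + duty 2280.34 + delivery 1653.17 = 5558.87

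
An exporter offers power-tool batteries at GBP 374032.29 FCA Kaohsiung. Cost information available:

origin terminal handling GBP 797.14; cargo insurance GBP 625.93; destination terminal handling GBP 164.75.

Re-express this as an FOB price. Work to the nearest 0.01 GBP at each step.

Not relevant to the conversion: destination terminal, insurance — on the buyer under both terms; not part of either seller's price.
From FCA to FOB, the seller additionally bears: origin terminal.
FOB price = 374032.29 + 797.14 = 374829.43

FOB price: GBP 374829.43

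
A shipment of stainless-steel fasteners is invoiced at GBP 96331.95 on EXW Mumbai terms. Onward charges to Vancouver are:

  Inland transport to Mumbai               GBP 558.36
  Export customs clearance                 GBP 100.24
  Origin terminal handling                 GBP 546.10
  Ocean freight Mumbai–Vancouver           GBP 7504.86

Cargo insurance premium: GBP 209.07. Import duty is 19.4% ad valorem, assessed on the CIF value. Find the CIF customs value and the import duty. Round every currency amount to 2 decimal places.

CIF value: GBP 105250.58; import duty: GBP 20418.61

CIF = EXW price + pre-shipment costs + freight + insurance
CIF = 96331.95 + 558.36 + 100.24 + 546.10 + 7504.86 + 209.07 = 105250.58
Import duty = 105250.58 × 19.4% = 20418.61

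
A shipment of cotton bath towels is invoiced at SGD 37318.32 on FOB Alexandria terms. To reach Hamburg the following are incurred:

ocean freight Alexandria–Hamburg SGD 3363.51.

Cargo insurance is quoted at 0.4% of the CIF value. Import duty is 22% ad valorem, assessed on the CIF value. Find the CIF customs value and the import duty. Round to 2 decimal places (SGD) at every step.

Let C be the CIF value. C = FOB price + freight + 0.4% × C
C − 0.4% × C = 37318.32 + 3363.51
0.996 × C = 40681.83
C = 40681.83 / 0.996 = 40845.21
Insurance premium = 0.4% × 40845.21 = 163.38
Import duty = 40845.21 × 22% = 8985.95

CIF value: SGD 40845.21; import duty: SGD 8985.95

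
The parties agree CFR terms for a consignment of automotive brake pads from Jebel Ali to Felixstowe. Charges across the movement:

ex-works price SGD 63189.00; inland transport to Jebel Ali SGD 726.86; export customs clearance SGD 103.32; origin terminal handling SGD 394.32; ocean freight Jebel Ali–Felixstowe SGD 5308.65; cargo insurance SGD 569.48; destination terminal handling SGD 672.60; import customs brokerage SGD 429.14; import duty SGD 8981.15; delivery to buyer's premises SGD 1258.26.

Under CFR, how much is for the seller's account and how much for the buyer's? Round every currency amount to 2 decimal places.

CFR: the seller pays costs through ocean freight to the destination port, but not insurance.
Seller's account: goods 63189.00 + inland to port 726.86 + export clearance 103.32 + origin terminal 394.32 + freight 5308.65 = 69722.15
Buyer's account: insurance 569.48 + destination terminal 672.60 + brokerage 429.14 + duty 8981.15 + delivery 1258.26 = 11910.63

Seller: SGD 69722.15; buyer: SGD 11910.63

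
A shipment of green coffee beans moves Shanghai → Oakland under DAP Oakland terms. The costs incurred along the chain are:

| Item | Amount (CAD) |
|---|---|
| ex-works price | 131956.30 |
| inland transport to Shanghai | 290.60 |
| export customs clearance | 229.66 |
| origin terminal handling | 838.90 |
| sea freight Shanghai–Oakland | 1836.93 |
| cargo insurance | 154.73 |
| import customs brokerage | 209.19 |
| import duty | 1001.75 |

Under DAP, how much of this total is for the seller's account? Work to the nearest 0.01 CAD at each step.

Seller's account: CAD 135307.12

DAP: the seller bears all costs to the named destination except import duty and clearance.
Seller's account: goods 131956.30 + inland to port 290.60 + export clearance 229.66 + origin terminal 838.90 + freight 1836.93 + insurance 154.73 = 135307.12
Buyer's account: brokerage 209.19 + duty 1001.75 = 1210.94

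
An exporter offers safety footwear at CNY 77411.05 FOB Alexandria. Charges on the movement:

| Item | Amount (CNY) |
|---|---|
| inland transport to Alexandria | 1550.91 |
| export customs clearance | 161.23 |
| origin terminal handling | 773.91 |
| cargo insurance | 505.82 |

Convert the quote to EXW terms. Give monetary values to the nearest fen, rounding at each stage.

Not relevant to the conversion: insurance — on the buyer under both terms; not part of either seller's price.
From FOB to EXW, the seller no longer bears: inland to port, export clearance, origin terminal.
EXW price = 77411.05 − 1550.91 − 161.23 − 773.91 = 74925.00

EXW price: CNY 74925.00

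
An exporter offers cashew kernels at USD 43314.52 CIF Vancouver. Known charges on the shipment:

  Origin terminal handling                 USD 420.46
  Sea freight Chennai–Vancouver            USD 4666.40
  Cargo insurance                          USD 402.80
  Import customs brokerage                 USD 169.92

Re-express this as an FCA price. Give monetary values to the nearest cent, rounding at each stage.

FCA price: USD 37824.86

Not relevant to the conversion: brokerage — on the buyer under both terms; not part of either seller's price.
From CIF to FCA, the seller no longer bears: origin terminal, freight, insurance.
FCA price = 43314.52 − 420.46 − 4666.40 − 402.80 = 37824.86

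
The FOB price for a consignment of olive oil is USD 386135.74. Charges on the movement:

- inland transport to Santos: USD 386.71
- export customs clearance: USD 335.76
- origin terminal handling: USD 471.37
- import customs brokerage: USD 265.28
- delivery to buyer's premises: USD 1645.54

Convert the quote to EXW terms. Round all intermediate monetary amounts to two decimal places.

Not relevant to the conversion: delivery, brokerage — on the buyer under both terms; not part of either seller's price.
From FOB to EXW, the seller no longer bears: inland to port, export clearance, origin terminal.
EXW price = 386135.74 − 386.71 − 335.76 − 471.37 = 384941.90

EXW price: USD 384941.90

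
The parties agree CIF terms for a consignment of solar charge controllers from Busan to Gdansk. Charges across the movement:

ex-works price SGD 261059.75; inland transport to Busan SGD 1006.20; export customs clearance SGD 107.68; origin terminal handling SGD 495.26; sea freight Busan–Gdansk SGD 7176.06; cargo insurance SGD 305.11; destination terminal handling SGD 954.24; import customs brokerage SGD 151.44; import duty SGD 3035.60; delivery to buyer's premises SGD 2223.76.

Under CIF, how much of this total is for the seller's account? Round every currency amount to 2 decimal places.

CIF: the seller pays costs through ocean freight and marine insurance to the destination port.
Seller's account: goods 261059.75 + inland to port 1006.20 + export clearance 107.68 + origin terminal 495.26 + freight 7176.06 + insurance 305.11 = 270150.06
Buyer's account: destination terminal 954.24 + brokerage 151.44 + duty 3035.60 + delivery 2223.76 = 6365.04

Seller's account: SGD 270150.06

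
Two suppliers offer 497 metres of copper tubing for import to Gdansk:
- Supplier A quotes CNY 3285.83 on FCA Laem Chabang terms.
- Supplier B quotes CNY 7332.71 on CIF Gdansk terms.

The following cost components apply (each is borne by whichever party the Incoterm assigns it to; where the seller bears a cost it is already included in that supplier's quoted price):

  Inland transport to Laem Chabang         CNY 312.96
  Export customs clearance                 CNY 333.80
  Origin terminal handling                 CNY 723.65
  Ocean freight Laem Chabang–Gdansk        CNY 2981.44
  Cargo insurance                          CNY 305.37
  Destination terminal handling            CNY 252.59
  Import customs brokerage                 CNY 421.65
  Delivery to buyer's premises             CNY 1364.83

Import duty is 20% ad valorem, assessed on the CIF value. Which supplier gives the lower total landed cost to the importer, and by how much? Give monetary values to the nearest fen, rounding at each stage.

Supplier A is cheaper by CNY 43.70

Supplier A (FCA):
CIF value = FCA price + origin terminal + freight + insurance = 3285.83 + 723.65 + 2981.44 + 305.37 = 7296.29
Import duty = 7296.29 × 20% = 1459.26
Buyer bears (A): 723.65 + 2981.44 + 305.37 + 252.59 + 421.65 + 1364.83 = 6049.53
Landed cost (A) = invoice 3285.83 + 6049.53 + duty 1459.26 = 10794.62
Supplier B (CIF):
The CIF price already equals the CIF value: 7332.71
Import duty = 7332.71 × 20% = 1466.54
Buyer bears (B): 252.59 + 421.65 + 1364.83 = 2039.07
Landed cost (B) = invoice 7332.71 + 2039.07 + duty 1466.54 = 10838.32
Difference = |10794.62 − 10838.32| = 43.70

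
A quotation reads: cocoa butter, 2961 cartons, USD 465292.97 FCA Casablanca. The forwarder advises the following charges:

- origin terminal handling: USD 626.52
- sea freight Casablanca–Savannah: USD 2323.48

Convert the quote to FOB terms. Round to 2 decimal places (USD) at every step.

FOB price: USD 465919.49

Not relevant to the conversion: freight — on the buyer under both terms; not part of either seller's price.
From FCA to FOB, the seller additionally bears: origin terminal.
FOB price = 465292.97 + 626.52 = 465919.49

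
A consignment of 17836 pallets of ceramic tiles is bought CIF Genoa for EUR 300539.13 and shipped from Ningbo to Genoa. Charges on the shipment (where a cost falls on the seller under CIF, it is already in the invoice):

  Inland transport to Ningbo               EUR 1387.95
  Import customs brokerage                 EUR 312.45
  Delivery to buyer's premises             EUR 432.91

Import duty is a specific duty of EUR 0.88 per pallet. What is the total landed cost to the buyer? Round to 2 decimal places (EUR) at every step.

CIF: the seller pays costs through ocean freight and marine insurance to the destination port.
Already in the invoice (seller's account under CIF): inland to port — exclude.
The CIF price already equals the CIF value: 300539.13
Import duty = 17836 × 0.88 = 15695.68
Buyer bears: brokerage 312.45 + delivery 432.91 + duty 15695.68 = 16441.04
Landed cost = invoice 300539.13 + 16441.04 = 316980.17

Total landed cost: EUR 316980.17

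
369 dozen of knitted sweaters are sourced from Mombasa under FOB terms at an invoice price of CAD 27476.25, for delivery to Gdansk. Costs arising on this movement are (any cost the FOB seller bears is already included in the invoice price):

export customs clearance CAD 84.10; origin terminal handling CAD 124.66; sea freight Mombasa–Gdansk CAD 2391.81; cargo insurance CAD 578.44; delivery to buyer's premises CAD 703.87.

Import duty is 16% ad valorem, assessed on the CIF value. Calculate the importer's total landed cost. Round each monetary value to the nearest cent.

FOB: the seller bears costs until goods are on board at the origin port; the buyer bears freight, insurance and all costs thereafter.
Already in the invoice (seller's account under FOB): export clearance, origin terminal — exclude.
CIF value = FOB price + freight + insurance = 27476.25 + 2391.81 + 578.44 = 30446.50
Import duty = 30446.50 × 16% = 4871.44
Buyer bears: freight 2391.81 + insurance 578.44 + delivery 703.87 + duty 4871.44 = 8545.56
Landed cost = invoice 27476.25 + 8545.56 = 36021.81

Total landed cost: CAD 36021.81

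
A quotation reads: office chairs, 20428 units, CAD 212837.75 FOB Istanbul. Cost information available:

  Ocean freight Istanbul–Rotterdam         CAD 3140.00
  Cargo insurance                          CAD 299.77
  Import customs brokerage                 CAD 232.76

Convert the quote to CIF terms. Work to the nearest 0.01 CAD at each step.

Not relevant to the conversion: brokerage — on the buyer under both terms; not part of either seller's price.
From FOB to CIF, the seller additionally bears: freight, insurance.
CIF price = 212837.75 + 3140.00 + 299.77 = 216277.52

CIF price: CAD 216277.52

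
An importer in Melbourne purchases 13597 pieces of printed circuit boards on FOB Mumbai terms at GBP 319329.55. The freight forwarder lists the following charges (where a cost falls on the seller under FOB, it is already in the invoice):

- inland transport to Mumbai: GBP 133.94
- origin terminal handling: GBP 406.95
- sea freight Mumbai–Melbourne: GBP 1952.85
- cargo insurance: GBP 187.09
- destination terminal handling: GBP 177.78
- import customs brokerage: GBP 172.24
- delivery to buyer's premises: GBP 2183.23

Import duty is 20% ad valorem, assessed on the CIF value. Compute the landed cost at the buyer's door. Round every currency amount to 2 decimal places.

Total landed cost: GBP 388296.64

FOB: the seller bears costs until goods are on board at the origin port; the buyer bears freight, insurance and all costs thereafter.
Already in the invoice (seller's account under FOB): inland to port, origin terminal — exclude.
CIF value = FOB price + freight + insurance = 319329.55 + 1952.85 + 187.09 = 321469.49
Import duty = 321469.49 × 20% = 64293.90
Buyer bears: freight 1952.85 + insurance 187.09 + destination terminal 177.78 + brokerage 172.24 + delivery 2183.23 + duty 64293.90 = 68967.09
Landed cost = invoice 319329.55 + 68967.09 = 388296.64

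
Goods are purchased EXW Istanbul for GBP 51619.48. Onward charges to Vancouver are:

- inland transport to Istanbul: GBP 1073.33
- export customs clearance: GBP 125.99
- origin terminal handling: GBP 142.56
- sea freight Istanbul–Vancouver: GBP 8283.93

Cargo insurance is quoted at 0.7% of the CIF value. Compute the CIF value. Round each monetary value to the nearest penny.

Let C be the CIF value. C = EXW price + pre-shipment costs + freight + 0.7% × C
C − 0.7% × C = 51619.48 + 1073.33 + 125.99 + 142.56 + 8283.93
0.993 × C = 61245.29
C = 61245.29 / 0.993 = 61677.03
Insurance premium = 0.7% × 61677.03 = 431.74

CIF value: GBP 61677.03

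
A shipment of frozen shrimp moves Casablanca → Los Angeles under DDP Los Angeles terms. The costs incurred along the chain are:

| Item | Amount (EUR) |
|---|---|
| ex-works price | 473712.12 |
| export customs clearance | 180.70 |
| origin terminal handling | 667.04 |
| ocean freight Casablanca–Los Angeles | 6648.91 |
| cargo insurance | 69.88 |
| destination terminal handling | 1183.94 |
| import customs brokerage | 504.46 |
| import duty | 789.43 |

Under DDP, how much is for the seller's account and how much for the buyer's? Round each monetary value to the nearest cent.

DDP: the seller bears all costs including import duty.
Seller's account: goods 473712.12 + export clearance 180.70 + origin terminal 667.04 + freight 6648.91 + insurance 69.88 + destination terminal 1183.94 + brokerage 504.46 + duty 789.43 = 483756.48
Buyer's account: 0.00

Seller: EUR 483756.48; buyer: EUR 0.00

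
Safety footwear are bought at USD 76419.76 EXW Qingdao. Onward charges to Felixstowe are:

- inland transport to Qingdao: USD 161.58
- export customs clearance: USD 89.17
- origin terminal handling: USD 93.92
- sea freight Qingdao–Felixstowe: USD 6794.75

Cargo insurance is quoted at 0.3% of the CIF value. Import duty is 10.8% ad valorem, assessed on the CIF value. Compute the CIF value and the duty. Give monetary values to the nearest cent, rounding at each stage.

Let C be the CIF value. C = EXW price + pre-shipment costs + freight + 0.3% × C
C − 0.3% × C = 76419.76 + 161.58 + 89.17 + 93.92 + 6794.75
0.997 × C = 83559.18
C = 83559.18 / 0.997 = 83810.61
Insurance premium = 0.3% × 83810.61 = 251.43
Import duty = 83810.61 × 10.8% = 9051.55

CIF value: USD 83810.61; import duty: USD 9051.55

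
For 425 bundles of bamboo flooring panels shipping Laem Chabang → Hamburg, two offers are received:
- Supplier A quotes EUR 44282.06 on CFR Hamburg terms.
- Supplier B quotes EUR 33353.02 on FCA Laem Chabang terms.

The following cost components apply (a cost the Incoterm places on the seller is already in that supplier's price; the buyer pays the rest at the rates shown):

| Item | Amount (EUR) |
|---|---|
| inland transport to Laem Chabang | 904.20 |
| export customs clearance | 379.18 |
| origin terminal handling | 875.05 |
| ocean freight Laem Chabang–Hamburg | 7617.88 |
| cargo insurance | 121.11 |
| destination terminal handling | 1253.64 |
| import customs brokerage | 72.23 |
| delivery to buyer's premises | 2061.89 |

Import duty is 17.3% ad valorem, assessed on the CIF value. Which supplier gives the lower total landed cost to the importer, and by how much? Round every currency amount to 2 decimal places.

Supplier A (CFR):
CIF value = CFR price + insurance = 44282.06 + 121.11 = 44403.17
Import duty = 44403.17 × 17.3% = 7681.75
Buyer bears (A): 121.11 + 1253.64 + 72.23 + 2061.89 = 3508.87
Landed cost (A) = invoice 44282.06 + 3508.87 + duty 7681.75 = 55472.68
Supplier B (FCA):
CIF value = FCA price + origin terminal + freight + insurance = 33353.02 + 875.05 + 7617.88 + 121.11 = 41967.06
Import duty = 41967.06 × 17.3% = 7260.30
Buyer bears (B): 875.05 + 7617.88 + 121.11 + 1253.64 + 72.23 + 2061.89 = 12001.80
Landed cost (B) = invoice 33353.02 + 12001.80 + duty 7260.30 = 52615.12
Difference = |55472.68 − 52615.12| = 2857.56

Supplier B is cheaper by EUR 2857.56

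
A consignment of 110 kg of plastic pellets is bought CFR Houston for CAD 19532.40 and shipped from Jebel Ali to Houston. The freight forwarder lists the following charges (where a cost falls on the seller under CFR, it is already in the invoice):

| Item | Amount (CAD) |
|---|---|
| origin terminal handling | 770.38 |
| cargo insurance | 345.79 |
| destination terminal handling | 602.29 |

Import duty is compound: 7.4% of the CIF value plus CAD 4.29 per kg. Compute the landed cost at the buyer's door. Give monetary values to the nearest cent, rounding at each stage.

CFR: the seller pays costs through ocean freight to the destination port, but not insurance.
Already in the invoice (seller's account under CFR): origin terminal — exclude.
CIF value = CFR price + insurance = 19532.40 + 345.79 = 19878.19
Ad valorem component: 19878.19 × 7.4% = 1470.99
Specific component: 110 × 4.29 = 471.90
Import duty = 1470.99 + 471.90 = 1942.89
Buyer bears: insurance 345.79 + destination terminal 602.29 + duty 1942.89 = 2890.97
Landed cost = invoice 19532.40 + 2890.97 = 22423.37

Total landed cost: CAD 22423.37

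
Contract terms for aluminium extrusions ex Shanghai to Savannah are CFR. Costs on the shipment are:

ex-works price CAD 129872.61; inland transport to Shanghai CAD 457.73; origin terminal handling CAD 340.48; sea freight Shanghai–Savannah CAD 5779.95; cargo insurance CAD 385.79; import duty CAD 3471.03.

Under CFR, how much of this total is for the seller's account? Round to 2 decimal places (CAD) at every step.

Seller's account: CAD 136450.77

CFR: the seller pays costs through ocean freight to the destination port, but not insurance.
Seller's account: goods 129872.61 + inland to port 457.73 + origin terminal 340.48 + freight 5779.95 = 136450.77
Buyer's account: insurance 385.79 + duty 3471.03 = 3856.82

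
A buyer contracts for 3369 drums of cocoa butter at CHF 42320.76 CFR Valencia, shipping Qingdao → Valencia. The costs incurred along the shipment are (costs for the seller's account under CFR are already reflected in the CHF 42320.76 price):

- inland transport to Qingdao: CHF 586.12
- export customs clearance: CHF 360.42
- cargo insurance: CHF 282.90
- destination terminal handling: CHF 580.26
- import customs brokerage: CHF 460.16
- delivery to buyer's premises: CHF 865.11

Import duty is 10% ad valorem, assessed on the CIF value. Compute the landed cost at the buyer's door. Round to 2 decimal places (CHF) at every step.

Total landed cost: CHF 48769.56

CFR: the seller pays costs through ocean freight to the destination port, but not insurance.
Already in the invoice (seller's account under CFR): inland to port, export clearance — exclude.
CIF value = CFR price + insurance = 42320.76 + 282.90 = 42603.66
Import duty = 42603.66 × 10% = 4260.37
Buyer bears: insurance 282.90 + destination terminal 580.26 + brokerage 460.16 + delivery 865.11 + duty 4260.37 = 6448.80
Landed cost = invoice 42320.76 + 6448.80 = 48769.56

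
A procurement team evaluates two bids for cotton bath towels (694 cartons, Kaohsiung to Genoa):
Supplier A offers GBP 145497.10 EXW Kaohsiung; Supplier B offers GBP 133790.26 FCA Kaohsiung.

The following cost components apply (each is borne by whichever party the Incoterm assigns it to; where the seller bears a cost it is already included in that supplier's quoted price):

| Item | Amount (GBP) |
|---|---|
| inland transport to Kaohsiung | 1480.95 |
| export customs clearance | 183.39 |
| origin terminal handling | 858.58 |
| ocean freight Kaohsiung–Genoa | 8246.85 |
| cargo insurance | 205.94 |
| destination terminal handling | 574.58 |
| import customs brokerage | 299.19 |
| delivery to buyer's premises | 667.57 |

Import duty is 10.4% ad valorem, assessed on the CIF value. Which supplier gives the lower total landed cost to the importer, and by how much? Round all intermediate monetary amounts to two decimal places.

Supplier A (EXW):
CIF value = EXW price + inland to port + export clearance + origin terminal + freight + insurance = 145497.10 + 1480.95 + 183.39 + 858.58 + 8246.85 + 205.94 = 156472.81
Import duty = 156472.81 × 10.4% = 16273.17
Buyer bears (A): 1480.95 + 183.39 + 858.58 + 8246.85 + 205.94 + 574.58 + 299.19 + 667.57 = 12517.05
Landed cost (A) = invoice 145497.10 + 12517.05 + duty 16273.17 = 174287.32
Supplier B (FCA):
CIF value = FCA price + origin terminal + freight + insurance = 133790.26 + 858.58 + 8246.85 + 205.94 = 143101.63
Import duty = 143101.63 × 10.4% = 14882.57
Buyer bears (B): 858.58 + 8246.85 + 205.94 + 574.58 + 299.19 + 667.57 = 10852.71
Landed cost (B) = invoice 133790.26 + 10852.71 + duty 14882.57 = 159525.54
Difference = |174287.32 − 159525.54| = 14761.78

Supplier B is cheaper by GBP 14761.78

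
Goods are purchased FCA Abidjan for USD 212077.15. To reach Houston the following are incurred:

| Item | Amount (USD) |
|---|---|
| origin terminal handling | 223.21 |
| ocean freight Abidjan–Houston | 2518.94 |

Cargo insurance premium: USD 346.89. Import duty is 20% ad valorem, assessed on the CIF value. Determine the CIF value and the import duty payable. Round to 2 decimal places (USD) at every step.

CIF value: USD 215166.19; import duty: USD 43033.24

CIF = FCA price + pre-shipment costs + freight + insurance
CIF = 212077.15 + 223.21 + 2518.94 + 346.89 = 215166.19
Import duty = 215166.19 × 20% = 43033.24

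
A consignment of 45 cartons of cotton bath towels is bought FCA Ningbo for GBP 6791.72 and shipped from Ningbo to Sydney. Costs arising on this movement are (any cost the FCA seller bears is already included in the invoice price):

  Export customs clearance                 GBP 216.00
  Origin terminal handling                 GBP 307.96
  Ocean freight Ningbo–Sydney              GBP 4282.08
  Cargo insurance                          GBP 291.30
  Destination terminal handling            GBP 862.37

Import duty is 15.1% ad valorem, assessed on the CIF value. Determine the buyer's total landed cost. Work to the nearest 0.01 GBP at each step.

FCA: the seller delivers export-cleared goods to the carrier; the buyer bears costs from that point.
Already in the invoice (seller's account under FCA): export clearance — exclude.
CIF value = FCA price + origin terminal + freight + insurance = 6791.72 + 307.96 + 4282.08 + 291.30 = 11673.06
Import duty = 11673.06 × 15.1% = 1762.63
Buyer bears: origin terminal 307.96 + freight 4282.08 + insurance 291.30 + destination terminal 862.37 + duty 1762.63 = 7506.34
Landed cost = invoice 6791.72 + 7506.34 = 14298.06

Total landed cost: GBP 14298.06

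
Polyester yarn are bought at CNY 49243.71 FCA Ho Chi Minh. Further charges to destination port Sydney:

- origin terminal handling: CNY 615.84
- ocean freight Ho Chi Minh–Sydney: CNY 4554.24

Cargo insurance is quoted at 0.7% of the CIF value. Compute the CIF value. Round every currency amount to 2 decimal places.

CIF value: CNY 54797.37

Let C be the CIF value. C = FCA price + pre-shipment costs + freight + 0.7% × C
C − 0.7% × C = 49243.71 + 615.84 + 4554.24
0.993 × C = 54413.79
C = 54413.79 / 0.993 = 54797.37
Insurance premium = 0.7% × 54797.37 = 383.58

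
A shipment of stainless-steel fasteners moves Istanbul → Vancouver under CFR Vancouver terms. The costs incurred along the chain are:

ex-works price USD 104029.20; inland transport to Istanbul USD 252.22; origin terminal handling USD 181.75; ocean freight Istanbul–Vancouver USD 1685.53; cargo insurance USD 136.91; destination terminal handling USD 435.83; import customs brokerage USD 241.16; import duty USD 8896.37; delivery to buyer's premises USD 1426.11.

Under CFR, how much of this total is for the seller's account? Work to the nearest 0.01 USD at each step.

CFR: the seller pays costs through ocean freight to the destination port, but not insurance.
Seller's account: goods 104029.20 + inland to port 252.22 + origin terminal 181.75 + freight 1685.53 = 106148.70
Buyer's account: insurance 136.91 + destination terminal 435.83 + brokerage 241.16 + duty 8896.37 + delivery 1426.11 = 11136.38

Seller's account: USD 106148.70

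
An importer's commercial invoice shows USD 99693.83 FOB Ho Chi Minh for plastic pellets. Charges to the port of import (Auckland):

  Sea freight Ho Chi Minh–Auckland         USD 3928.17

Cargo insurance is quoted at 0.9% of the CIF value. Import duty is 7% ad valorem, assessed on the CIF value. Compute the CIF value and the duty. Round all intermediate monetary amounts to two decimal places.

CIF value: USD 104563.07; import duty: USD 7319.41

Let C be the CIF value. C = FOB price + freight + 0.9% × C
C − 0.9% × C = 99693.83 + 3928.17
0.991 × C = 103622.00
C = 103622.00 / 0.991 = 104563.07
Insurance premium = 0.9% × 104563.07 = 941.07
Import duty = 104563.07 × 7% = 7319.41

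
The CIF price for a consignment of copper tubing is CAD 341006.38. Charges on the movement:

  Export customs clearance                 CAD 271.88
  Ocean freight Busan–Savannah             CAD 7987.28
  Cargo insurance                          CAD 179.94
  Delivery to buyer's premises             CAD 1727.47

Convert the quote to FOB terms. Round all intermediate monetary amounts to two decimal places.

FOB price: CAD 332839.16

Not relevant to the conversion: export clearance — on the seller under both CIF and FOB; already in the CIF price and stays in the FOB price. delivery — on the buyer under both terms; not part of either seller's price.
From CIF to FOB, the seller no longer bears: freight, insurance.
FOB price = 341006.38 − 7987.28 − 179.94 = 332839.16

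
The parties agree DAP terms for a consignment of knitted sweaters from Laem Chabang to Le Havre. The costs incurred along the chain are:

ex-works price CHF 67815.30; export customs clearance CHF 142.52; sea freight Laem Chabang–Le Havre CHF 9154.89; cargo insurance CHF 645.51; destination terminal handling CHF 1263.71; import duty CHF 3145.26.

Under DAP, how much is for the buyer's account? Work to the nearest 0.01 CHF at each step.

DAP: the seller bears all costs to the named destination except import duty and clearance.
Seller's account: goods 67815.30 + export clearance 142.52 + freight 9154.89 + insurance 645.51 + destination terminal 1263.71 = 79021.93
Buyer's account: duty 3145.26 = 3145.26

Buyer's account: CHF 3145.26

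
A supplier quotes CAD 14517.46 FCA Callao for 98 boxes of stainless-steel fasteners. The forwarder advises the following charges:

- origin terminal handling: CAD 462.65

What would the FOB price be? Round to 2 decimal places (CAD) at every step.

FOB price: CAD 14980.11

From FCA to FOB, the seller additionally bears: origin terminal.
FOB price = 14517.46 + 462.65 = 14980.11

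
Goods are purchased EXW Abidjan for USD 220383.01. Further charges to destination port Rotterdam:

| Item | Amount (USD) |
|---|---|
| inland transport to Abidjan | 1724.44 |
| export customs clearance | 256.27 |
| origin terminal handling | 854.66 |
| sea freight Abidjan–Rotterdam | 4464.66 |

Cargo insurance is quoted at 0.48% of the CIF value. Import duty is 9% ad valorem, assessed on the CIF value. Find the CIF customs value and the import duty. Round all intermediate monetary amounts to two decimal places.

CIF value: USD 228781.19; import duty: USD 20590.31

Let C be the CIF value. C = EXW price + pre-shipment costs + freight + 0.48% × C
C − 0.48% × C = 220383.01 + 1724.44 + 256.27 + 854.66 + 4464.66
0.9952 × C = 227683.04
C = 227683.04 / 0.9952 = 228781.19
Insurance premium = 0.48% × 228781.19 = 1098.15
Import duty = 228781.19 × 9% = 20590.31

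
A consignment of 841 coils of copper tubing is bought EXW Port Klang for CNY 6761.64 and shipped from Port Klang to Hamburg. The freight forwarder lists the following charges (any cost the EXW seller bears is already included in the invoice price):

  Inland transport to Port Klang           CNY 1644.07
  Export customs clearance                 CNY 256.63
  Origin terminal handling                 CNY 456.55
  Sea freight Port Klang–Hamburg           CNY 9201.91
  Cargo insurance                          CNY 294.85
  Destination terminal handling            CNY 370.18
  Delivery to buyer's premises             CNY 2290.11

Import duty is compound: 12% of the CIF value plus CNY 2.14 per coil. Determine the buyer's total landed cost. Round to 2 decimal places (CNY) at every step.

EXW: the seller makes goods available at their premises; the buyer bears all onward costs.
CIF value = EXW price + inland to port + export clearance + origin terminal + freight + insurance = 6761.64 + 1644.07 + 256.63 + 456.55 + 9201.91 + 294.85 = 18615.65
Ad valorem component: 18615.65 × 12% = 2233.88
Specific component: 841 × 2.14 = 1799.74
Import duty = 2233.88 + 1799.74 = 4033.62
Buyer bears: inland to port 1644.07 + export clearance 256.63 + origin terminal 456.55 + freight 9201.91 + insurance 294.85 + destination terminal 370.18 + delivery 2290.11 + duty 4033.62 = 18547.92
Landed cost = invoice 6761.64 + 18547.92 = 25309.56

Total landed cost: CNY 25309.56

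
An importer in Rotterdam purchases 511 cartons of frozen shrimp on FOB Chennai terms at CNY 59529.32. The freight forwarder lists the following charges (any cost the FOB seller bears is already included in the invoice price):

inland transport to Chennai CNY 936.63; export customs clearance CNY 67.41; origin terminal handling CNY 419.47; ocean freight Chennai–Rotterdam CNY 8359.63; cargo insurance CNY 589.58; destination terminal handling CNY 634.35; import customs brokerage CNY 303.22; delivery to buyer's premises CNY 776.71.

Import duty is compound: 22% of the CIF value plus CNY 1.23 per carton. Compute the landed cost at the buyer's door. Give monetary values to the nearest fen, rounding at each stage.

FOB: the seller bears costs until goods are on board at the origin port; the buyer bears freight, insurance and all costs thereafter.
Already in the invoice (seller's account under FOB): inland to port, export clearance, origin terminal — exclude.
CIF value = FOB price + freight + insurance = 59529.32 + 8359.63 + 589.58 = 68478.53
Ad valorem component: 68478.53 × 22% = 15065.28
Specific component: 511 × 1.23 = 628.53
Import duty = 15065.28 + 628.53 = 15693.81
Buyer bears: freight 8359.63 + insurance 589.58 + destination terminal 634.35 + brokerage 303.22 + delivery 776.71 + duty 15693.81 = 26357.30
Landed cost = invoice 59529.32 + 26357.30 = 85886.62

Total landed cost: CNY 85886.62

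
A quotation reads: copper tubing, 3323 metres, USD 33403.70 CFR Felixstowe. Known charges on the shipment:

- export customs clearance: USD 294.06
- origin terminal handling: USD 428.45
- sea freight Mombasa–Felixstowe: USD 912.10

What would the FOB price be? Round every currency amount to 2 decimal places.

FOB price: USD 32491.60

Not relevant to the conversion: export clearance, origin terminal — on the seller under both CFR and FOB; already in the CFR price and stays in the FOB price.
From CFR to FOB, the seller no longer bears: freight.
FOB price = 33403.70 − 912.10 = 32491.60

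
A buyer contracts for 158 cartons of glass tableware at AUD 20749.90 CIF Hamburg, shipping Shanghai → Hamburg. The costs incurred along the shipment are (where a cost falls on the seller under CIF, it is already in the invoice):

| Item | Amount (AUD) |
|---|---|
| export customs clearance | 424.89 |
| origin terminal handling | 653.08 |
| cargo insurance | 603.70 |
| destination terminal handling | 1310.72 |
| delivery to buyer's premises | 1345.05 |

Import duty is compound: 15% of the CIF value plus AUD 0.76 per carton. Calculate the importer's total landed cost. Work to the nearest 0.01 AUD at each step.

CIF: the seller pays costs through ocean freight and marine insurance to the destination port.
Already in the invoice (seller's account under CIF): export clearance, origin terminal, insurance — exclude.
The CIF price already equals the CIF value: 20749.90
Ad valorem component: 20749.90 × 15% = 3112.49
Specific component: 158 × 0.76 = 120.08
Import duty = 3112.49 + 120.08 = 3232.57
Buyer bears: destination terminal 1310.72 + delivery 1345.05 + duty 3232.57 = 5888.34
Landed cost = invoice 20749.90 + 5888.34 = 26638.24

Total landed cost: AUD 26638.24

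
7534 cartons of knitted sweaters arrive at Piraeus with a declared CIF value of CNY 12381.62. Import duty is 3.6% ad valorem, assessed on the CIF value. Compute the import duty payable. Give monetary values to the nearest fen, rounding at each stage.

Import duty: CNY 445.74

Import duty = 12381.62 × 3.6% = 445.74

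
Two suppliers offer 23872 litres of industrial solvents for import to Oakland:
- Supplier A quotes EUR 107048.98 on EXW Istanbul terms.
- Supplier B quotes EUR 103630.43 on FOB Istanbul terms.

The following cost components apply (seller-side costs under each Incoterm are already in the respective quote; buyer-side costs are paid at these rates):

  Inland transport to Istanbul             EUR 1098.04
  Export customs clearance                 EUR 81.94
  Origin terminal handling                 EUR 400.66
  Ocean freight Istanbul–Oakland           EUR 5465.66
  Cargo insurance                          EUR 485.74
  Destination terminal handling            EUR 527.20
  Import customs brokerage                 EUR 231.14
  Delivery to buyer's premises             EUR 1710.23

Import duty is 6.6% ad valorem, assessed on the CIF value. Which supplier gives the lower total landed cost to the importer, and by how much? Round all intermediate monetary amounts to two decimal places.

Supplier B is cheaper by EUR 5329.14

Supplier A (EXW):
CIF value = EXW price + inland to port + export clearance + origin terminal + freight + insurance = 107048.98 + 1098.04 + 81.94 + 400.66 + 5465.66 + 485.74 = 114581.02
Import duty = 114581.02 × 6.6% = 7562.35
Buyer bears (A): 1098.04 + 81.94 + 400.66 + 5465.66 + 485.74 + 527.20 + 231.14 + 1710.23 = 10000.61
Landed cost (A) = invoice 107048.98 + 10000.61 + duty 7562.35 = 124611.94
Supplier B (FOB):
CIF value = FOB price + freight + insurance = 103630.43 + 5465.66 + 485.74 = 109581.83
Import duty = 109581.83 × 6.6% = 7232.40
Buyer bears (B): 5465.66 + 485.74 + 527.20 + 231.14 + 1710.23 = 8419.97
Landed cost (B) = invoice 103630.43 + 8419.97 + duty 7232.40 = 119282.80
Difference = |124611.94 − 119282.80| = 5329.14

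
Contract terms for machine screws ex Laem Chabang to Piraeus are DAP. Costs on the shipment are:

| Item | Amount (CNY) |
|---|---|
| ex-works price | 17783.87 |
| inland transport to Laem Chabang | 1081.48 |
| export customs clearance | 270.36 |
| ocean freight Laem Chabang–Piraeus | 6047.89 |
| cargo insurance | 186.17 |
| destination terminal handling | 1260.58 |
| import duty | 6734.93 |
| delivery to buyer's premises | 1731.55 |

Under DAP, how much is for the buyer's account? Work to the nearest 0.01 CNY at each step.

Buyer's account: CNY 6734.93

DAP: the seller bears all costs to the named destination except import duty and clearance.
Seller's account: goods 17783.87 + inland to port 1081.48 + export clearance 270.36 + freight 6047.89 + insurance 186.17 + destination terminal 1260.58 + delivery 1731.55 = 28361.90
Buyer's account: duty 6734.93 = 6734.93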